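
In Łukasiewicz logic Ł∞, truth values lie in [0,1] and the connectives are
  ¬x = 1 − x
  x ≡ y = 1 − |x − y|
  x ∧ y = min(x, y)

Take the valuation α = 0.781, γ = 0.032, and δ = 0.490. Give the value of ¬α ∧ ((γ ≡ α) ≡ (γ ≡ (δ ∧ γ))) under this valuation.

0.219

¬α = 1 − 0.781 = 0.219
γ ≡ α = 1 − |0.032 − 0.781| = 1 − 0.749 = 0.251
δ ∧ γ = min(0.490, 0.032) = 0.032
γ ≡ (δ ∧ γ) = 1 − |0.032 − 0.032| = 1 − 0.000 = 1.000
(γ ≡ α) ≡ (γ ≡ (δ ∧ γ)) = 1 − |0.251 − 1.000| = 1 − 0.749 = 0.251
¬α ∧ ((γ ≡ α) ≡ (γ ≡ (δ ∧ γ))) = min(0.219, 0.251) = 0.219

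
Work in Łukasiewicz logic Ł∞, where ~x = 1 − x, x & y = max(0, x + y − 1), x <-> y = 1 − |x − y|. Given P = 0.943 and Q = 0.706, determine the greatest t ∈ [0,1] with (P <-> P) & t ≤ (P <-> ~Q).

P <-> P = 1 − |0.943 − 0.943| = 1 − 0.000 = 1.000
So the left factor is P <-> P = 1.000.
~Q = 1 − 0.706 = 0.294
P <-> ~Q = 1 − |0.943 − 0.294| = 1 − 0.649 = 0.351
So the right-hand bound is P <-> ~Q = 0.351.
The residuum of the Łukasiewicz t-norm gives the supremum: min(1, 1 − 1.000 + 0.351).
1 − 1.000 + 0.351 = 0.351, so t = min(1, 0.351) = 0.351.
Check: 1.000 & 0.351 = max(0, 0.351) = 0.351 ≤ 0.351.

0.351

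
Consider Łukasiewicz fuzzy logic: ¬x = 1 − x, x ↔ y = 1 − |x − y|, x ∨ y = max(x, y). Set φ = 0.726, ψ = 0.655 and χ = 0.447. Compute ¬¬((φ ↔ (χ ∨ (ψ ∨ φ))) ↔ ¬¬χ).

ψ ∨ φ = max(0.655, 0.726) = 0.726
χ ∨ (ψ ∨ φ) = max(0.447, 0.726) = 0.726
φ ↔ (χ ∨ (ψ ∨ φ)) = 1 − |0.726 − 0.726| = 1 − 0.000 = 1.000
¬χ = 1 − 0.447 = 0.553
¬¬χ = 1 − 0.553 = 0.447
(φ ↔ (χ ∨ (ψ ∨ φ))) ↔ ¬¬χ = 1 − |1.000 − 0.447| = 1 − 0.553 = 0.447
¬((φ ↔ (χ ∨ (ψ ∨ φ))) ↔ ¬¬χ) = 1 − 0.447 = 0.553
¬¬((φ ↔ (χ ∨ (ψ ∨ φ))) ↔ ¬¬χ) = 1 − 0.553 = 0.447

0.447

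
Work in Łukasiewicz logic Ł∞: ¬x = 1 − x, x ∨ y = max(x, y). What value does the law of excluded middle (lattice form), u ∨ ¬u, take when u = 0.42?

¬u = 1 − 0.42 = 0.58
u ∨ ¬u = max(0.42, 0.58) = 0.58
(The value 0.58 < 1 shows this instance is not satisfied; not a Ł∞-tautology — its value is max(a, 1−a).)

0.58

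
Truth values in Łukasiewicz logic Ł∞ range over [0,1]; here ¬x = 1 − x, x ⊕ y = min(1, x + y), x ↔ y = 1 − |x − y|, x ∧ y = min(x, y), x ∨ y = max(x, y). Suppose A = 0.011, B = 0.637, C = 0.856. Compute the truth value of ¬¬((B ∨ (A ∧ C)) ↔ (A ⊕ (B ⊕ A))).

A ∧ C = min(0.011, 0.856) = 0.011
B ∨ (A ∧ C) = max(0.637, 0.011) = 0.637
B ⊕ A = min(1, 0.637 + 0.011) = min(1, 0.648) = 0.648
A ⊕ (B ⊕ A) = min(1, 0.011 + 0.648) = min(1, 0.659) = 0.659
(B ∨ (A ∧ C)) ↔ (A ⊕ (B ⊕ A)) = 1 − |0.637 − 0.659| = 1 − 0.022 = 0.978
¬((B ∨ (A ∧ C)) ↔ (A ⊕ (B ⊕ A))) = 1 − 0.978 = 0.022
¬¬((B ∨ (A ∧ C)) ↔ (A ⊕ (B ⊕ A))) = 1 − 0.022 = 0.978

0.978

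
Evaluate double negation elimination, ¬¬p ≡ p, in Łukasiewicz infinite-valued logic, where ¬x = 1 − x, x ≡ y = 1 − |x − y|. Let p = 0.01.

1.00

¬p = 1 − 0.01 = 0.99
¬¬p = 1 − 0.99 = 0.01
¬¬p ≡ p = 1 − |0.01 − 0.01| = 1 − 0.00 = 1.00
(As expected: always 1 in Ł∞ since negation is involutive.)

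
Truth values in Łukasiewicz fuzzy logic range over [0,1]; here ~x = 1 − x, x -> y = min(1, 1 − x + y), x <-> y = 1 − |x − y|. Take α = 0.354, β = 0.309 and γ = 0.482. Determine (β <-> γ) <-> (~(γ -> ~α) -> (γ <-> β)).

β <-> γ = 1 − |0.309 − 0.482| = 1 − 0.173 = 0.827
~α = 1 − 0.354 = 0.646
γ -> ~α = min(1, 1 − 0.482 + 0.646) = min(1, 1.164) = 1.000
~(γ -> ~α) = 1 − 1.000 = 0.000
γ <-> β = 1 − |0.482 − 0.309| = 1 − 0.173 = 0.827
~(γ -> ~α) -> (γ <-> β) = min(1, 1 − 0.000 + 0.827) = min(1, 1.827) = 1.000
(β <-> γ) <-> (~(γ -> ~α) -> (γ <-> β)) = 1 − |0.827 − 1.000| = 1 − 0.173 = 0.827

0.827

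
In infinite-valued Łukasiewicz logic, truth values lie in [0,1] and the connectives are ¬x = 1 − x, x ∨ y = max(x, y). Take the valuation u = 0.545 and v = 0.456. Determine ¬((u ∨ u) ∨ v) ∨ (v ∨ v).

u ∨ u = max(0.545, 0.545) = 0.545
(u ∨ u) ∨ v = max(0.545, 0.456) = 0.545
¬((u ∨ u) ∨ v) = 1 − 0.545 = 0.455
v ∨ v = max(0.456, 0.456) = 0.456
¬((u ∨ u) ∨ v) ∨ (v ∨ v) = max(0.455, 0.456) = 0.456

0.456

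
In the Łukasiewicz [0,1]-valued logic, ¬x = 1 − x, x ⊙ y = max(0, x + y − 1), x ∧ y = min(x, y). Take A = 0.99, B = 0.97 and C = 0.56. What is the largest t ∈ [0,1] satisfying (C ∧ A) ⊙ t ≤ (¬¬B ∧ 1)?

C ∧ A = min(0.56, 0.99) = 0.56
So the left factor is C ∧ A = 0.56.
¬B = 1 − 0.97 = 0.03
¬¬B = 1 − 0.03 = 0.97
¬¬B ∧ 1 = min(0.97, 1.00) = 0.97
So the right-hand bound is ¬¬B ∧ 1 = 0.97.
The residuum of the Łukasiewicz t-norm gives the supremum: min(1, 1 − 0.56 + 0.97).
1 − 0.56 + 0.97 = 1.41, so t = min(1, 1.41) = 1.00.
Check: 0.56 ⊙ 1.00 = max(0, 0.56) = 0.56 ≤ 0.97.

1.00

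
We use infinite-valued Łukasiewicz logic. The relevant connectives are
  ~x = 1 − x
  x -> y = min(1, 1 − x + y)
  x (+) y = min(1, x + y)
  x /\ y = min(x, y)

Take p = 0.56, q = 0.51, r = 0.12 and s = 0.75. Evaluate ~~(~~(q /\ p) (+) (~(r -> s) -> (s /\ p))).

q /\ p = min(0.51, 0.56) = 0.51
~(q /\ p) = 1 − 0.51 = 0.49
~~(q /\ p) = 1 − 0.49 = 0.51
r -> s = min(1, 1 − 0.12 + 0.75) = min(1, 1.63) = 1.00
~(r -> s) = 1 − 1.00 = 0.00
s /\ p = min(0.75, 0.56) = 0.56
~(r -> s) -> (s /\ p) = min(1, 1 − 0.00 + 0.56) = min(1, 1.56) = 1.00
~~(q /\ p) (+) (~(r -> s) -> (s /\ p)) = min(1, 0.51 + 1.00) = min(1, 1.51) = 1.00
~(~~(q /\ p) (+) (~(r -> s) -> (s /\ p))) = 1 − 1.00 = 0.00
~~(~~(q /\ p) (+) (~(r -> s) -> (s /\ p))) = 1 − 0.00 = 1.00

1.00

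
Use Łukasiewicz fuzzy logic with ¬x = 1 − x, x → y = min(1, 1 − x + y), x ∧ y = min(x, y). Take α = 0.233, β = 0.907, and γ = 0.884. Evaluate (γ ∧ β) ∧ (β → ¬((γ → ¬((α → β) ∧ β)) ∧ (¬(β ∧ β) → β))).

γ ∧ β = min(0.884, 0.907) = 0.884
α → β = min(1, 1 − 0.233 + 0.907) = min(1, 1.674) = 1.000
(α → β) ∧ β = min(1.000, 0.907) = 0.907
¬((α → β) ∧ β) = 1 − 0.907 = 0.093
γ → ¬((α → β) ∧ β) = min(1, 1 − 0.884 + 0.093) = min(1, 0.209) = 0.209
β ∧ β = min(0.907, 0.907) = 0.907
¬(β ∧ β) = 1 − 0.907 = 0.093
¬(β ∧ β) → β = min(1, 1 − 0.093 + 0.907) = min(1, 1.814) = 1.000
(γ → ¬((α → β) ∧ β)) ∧ (¬(β ∧ β) → β) = min(0.209, 1.000) = 0.209
¬((γ → ¬((α → β) ∧ β)) ∧ (¬(β ∧ β) → β)) = 1 − 0.209 = 0.791
β → ¬((γ → ¬((α → β) ∧ β)) ∧ (¬(β ∧ β) → β)) = min(1, 1 − 0.907 + 0.791) = min(1, 0.884) = 0.884
(γ ∧ β) ∧ (β → ¬((γ → ¬((α → β) ∧ β)) ∧ (¬(β ∧ β) → β))) = min(0.884, 0.884) = 0.884

0.884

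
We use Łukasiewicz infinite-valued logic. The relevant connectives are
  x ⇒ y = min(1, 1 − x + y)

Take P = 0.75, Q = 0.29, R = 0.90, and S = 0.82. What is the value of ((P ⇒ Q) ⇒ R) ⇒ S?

0.82

P ⇒ Q = min(1, 1 − 0.75 + 0.29) = min(1, 0.54) = 0.54
(P ⇒ Q) ⇒ R = min(1, 1 − 0.54 + 0.90) = min(1, 1.36) = 1.00
((P ⇒ Q) ⇒ R) ⇒ S = min(1, 1 − 1.00 + 0.82) = min(1, 0.82) = 0.82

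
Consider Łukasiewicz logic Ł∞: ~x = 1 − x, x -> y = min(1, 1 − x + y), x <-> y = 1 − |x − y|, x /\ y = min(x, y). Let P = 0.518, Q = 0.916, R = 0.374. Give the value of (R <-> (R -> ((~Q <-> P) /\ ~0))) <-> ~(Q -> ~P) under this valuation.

~Q = 1 − 0.916 = 0.084
~Q <-> P = 1 − |0.084 − 0.518| = 1 − 0.434 = 0.566
~0 = 1 − 0.000 = 1.000
(~Q <-> P) /\ ~0 = min(0.566, 1.000) = 0.566
R -> ((~Q <-> P) /\ ~0) = min(1, 1 − 0.374 + 0.566) = min(1, 1.192) = 1.000
R <-> (R -> ((~Q <-> P) /\ ~0)) = 1 − |0.374 − 1.000| = 1 − 0.626 = 0.374
~P = 1 − 0.518 = 0.482
Q -> ~P = min(1, 1 − 0.916 + 0.482) = min(1, 0.566) = 0.566
~(Q -> ~P) = 1 − 0.566 = 0.434
(R <-> (R -> ((~Q <-> P) /\ ~0))) <-> ~(Q -> ~P) = 1 − |0.374 − 0.434| = 1 − 0.060 = 0.940

0.940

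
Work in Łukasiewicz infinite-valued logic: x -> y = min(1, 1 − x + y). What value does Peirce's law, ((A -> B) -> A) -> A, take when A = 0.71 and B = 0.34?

A -> B = min(1, 1 − 0.71 + 0.34) = min(1, 0.63) = 0.63
(A -> B) -> A = min(1, 1 − 0.63 + 0.71) = min(1, 1.08) = 1.00
((A -> B) -> A) -> A = min(1, 1 − 1.00 + 0.71) = min(1, 0.71) = 0.71
(The value 0.71 < 1 shows this instance is not satisfied; not a Ł∞-tautology in general.)

0.71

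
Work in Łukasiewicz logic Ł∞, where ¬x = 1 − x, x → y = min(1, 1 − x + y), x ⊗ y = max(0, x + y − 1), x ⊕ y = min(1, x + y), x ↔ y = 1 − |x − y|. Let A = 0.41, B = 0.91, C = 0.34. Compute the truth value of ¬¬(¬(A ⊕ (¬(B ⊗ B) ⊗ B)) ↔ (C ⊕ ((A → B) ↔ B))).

0.50

B ⊗ B = max(0, 0.91 + 0.91 − 1) = max(0, 0.82) = 0.82
¬(B ⊗ B) = 1 − 0.82 = 0.18
¬(B ⊗ B) ⊗ B = max(0, 0.18 + 0.91 − 1) = max(0, 0.09) = 0.09
A ⊕ (¬(B ⊗ B) ⊗ B) = min(1, 0.41 + 0.09) = min(1, 0.50) = 0.50
¬(A ⊕ (¬(B ⊗ B) ⊗ B)) = 1 − 0.50 = 0.50
A → B = min(1, 1 − 0.41 + 0.91) = min(1, 1.50) = 1.00
(A → B) ↔ B = 1 − |1.00 − 0.91| = 1 − 0.09 = 0.91
C ⊕ ((A → B) ↔ B) = min(1, 0.34 + 0.91) = min(1, 1.25) = 1.00
¬(A ⊕ (¬(B ⊗ B) ⊗ B)) ↔ (C ⊕ ((A → B) ↔ B)) = 1 − |0.50 − 1.00| = 1 − 0.50 = 0.50
¬(¬(A ⊕ (¬(B ⊗ B) ⊗ B)) ↔ (C ⊕ ((A → B) ↔ B))) = 1 − 0.50 = 0.50
¬¬(¬(A ⊕ (¬(B ⊗ B) ⊗ B)) ↔ (C ⊕ ((A → B) ↔ B))) = 1 − 0.50 = 0.50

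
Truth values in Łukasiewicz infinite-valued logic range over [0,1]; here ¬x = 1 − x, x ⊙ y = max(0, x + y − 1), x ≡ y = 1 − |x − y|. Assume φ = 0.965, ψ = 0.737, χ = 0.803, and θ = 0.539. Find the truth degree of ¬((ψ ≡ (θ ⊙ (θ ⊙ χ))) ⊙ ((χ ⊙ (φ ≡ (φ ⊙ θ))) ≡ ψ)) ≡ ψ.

θ ⊙ χ = max(0, 0.539 + 0.803 − 1) = max(0, 0.342) = 0.342
θ ⊙ (θ ⊙ χ) = max(0, 0.539 + 0.342 − 1) = max(0, -0.119) = 0.000
ψ ≡ (θ ⊙ (θ ⊙ χ)) = 1 − |0.737 − 0.000| = 1 − 0.737 = 0.263
φ ⊙ θ = max(0, 0.965 + 0.539 − 1) = max(0, 0.504) = 0.504
φ ≡ (φ ⊙ θ) = 1 − |0.965 − 0.504| = 1 − 0.461 = 0.539
χ ⊙ (φ ≡ (φ ⊙ θ)) = max(0, 0.803 + 0.539 − 1) = max(0, 0.342) = 0.342
(χ ⊙ (φ ≡ (φ ⊙ θ))) ≡ ψ = 1 − |0.342 − 0.737| = 1 − 0.395 = 0.605
(ψ ≡ (θ ⊙ (θ ⊙ χ))) ⊙ ((χ ⊙ (φ ≡ (φ ⊙ θ))) ≡ ψ) = max(0, 0.263 + 0.605 − 1) = max(0, -0.132) = 0.000
¬((ψ ≡ (θ ⊙ (θ ⊙ χ))) ⊙ ((χ ⊙ (φ ≡ (φ ⊙ θ))) ≡ ψ)) = 1 − 0.000 = 1.000
¬((ψ ≡ (θ ⊙ (θ ⊙ χ))) ⊙ ((χ ⊙ (φ ≡ (φ ⊙ θ))) ≡ ψ)) ≡ ψ = 1 − |1.000 − 0.737| = 1 − 0.263 = 0.737

0.737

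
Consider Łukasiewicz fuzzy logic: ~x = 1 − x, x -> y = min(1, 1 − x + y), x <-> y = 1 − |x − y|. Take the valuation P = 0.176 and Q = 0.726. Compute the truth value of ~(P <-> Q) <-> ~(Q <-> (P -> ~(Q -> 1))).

P <-> Q = 1 − |0.176 − 0.726| = 1 − 0.550 = 0.450
~(P <-> Q) = 1 − 0.450 = 0.550
Q -> 1 = min(1, 1 − 0.726 + 1.000) = min(1, 1.274) = 1.000
~(Q -> 1) = 1 − 1.000 = 0.000
P -> ~(Q -> 1) = min(1, 1 − 0.176 + 0.000) = min(1, 0.824) = 0.824
Q <-> (P -> ~(Q -> 1)) = 1 − |0.726 − 0.824| = 1 − 0.098 = 0.902
~(Q <-> (P -> ~(Q -> 1))) = 1 − 0.902 = 0.098
~(P <-> Q) <-> ~(Q <-> (P -> ~(Q -> 1))) = 1 − |0.550 − 0.098| = 1 − 0.452 = 0.548

0.548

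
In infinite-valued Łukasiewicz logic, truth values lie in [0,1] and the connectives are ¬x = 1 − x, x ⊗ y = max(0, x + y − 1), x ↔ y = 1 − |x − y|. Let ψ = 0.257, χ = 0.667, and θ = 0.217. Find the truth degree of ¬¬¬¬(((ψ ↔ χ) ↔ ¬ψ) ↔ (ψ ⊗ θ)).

ψ ↔ χ = 1 − |0.257 − 0.667| = 1 − 0.410 = 0.590
¬ψ = 1 − 0.257 = 0.743
(ψ ↔ χ) ↔ ¬ψ = 1 − |0.590 − 0.743| = 1 − 0.153 = 0.847
ψ ⊗ θ = max(0, 0.257 + 0.217 − 1) = max(0, -0.526) = 0.000
((ψ ↔ χ) ↔ ¬ψ) ↔ (ψ ⊗ θ) = 1 − |0.847 − 0.000| = 1 − 0.847 = 0.153
¬(((ψ ↔ χ) ↔ ¬ψ) ↔ (ψ ⊗ θ)) = 1 − 0.153 = 0.847
¬¬(((ψ ↔ χ) ↔ ¬ψ) ↔ (ψ ⊗ θ)) = 1 − 0.847 = 0.153
¬¬¬(((ψ ↔ χ) ↔ ¬ψ) ↔ (ψ ⊗ θ)) = 1 − 0.153 = 0.847
¬¬¬¬(((ψ ↔ χ) ↔ ¬ψ) ↔ (ψ ⊗ θ)) = 1 − 0.847 = 0.153

0.153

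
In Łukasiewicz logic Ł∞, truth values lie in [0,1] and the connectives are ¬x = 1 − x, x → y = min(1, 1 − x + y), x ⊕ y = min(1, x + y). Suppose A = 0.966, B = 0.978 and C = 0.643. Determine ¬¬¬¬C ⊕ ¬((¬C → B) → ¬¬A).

¬C = 1 − 0.643 = 0.357
¬¬C = 1 − 0.357 = 0.643
¬¬¬C = 1 − 0.643 = 0.357
¬¬¬¬C = 1 − 0.357 = 0.643
¬C → B = min(1, 1 − 0.357 + 0.978) = min(1, 1.621) = 1.000
¬A = 1 − 0.966 = 0.034
¬¬A = 1 − 0.034 = 0.966
(¬C → B) → ¬¬A = min(1, 1 − 1.000 + 0.966) = min(1, 0.966) = 0.966
¬((¬C → B) → ¬¬A) = 1 − 0.966 = 0.034
¬¬¬¬C ⊕ ¬((¬C → B) → ¬¬A) = min(1, 0.643 + 0.034) = min(1, 0.677) = 0.677

0.677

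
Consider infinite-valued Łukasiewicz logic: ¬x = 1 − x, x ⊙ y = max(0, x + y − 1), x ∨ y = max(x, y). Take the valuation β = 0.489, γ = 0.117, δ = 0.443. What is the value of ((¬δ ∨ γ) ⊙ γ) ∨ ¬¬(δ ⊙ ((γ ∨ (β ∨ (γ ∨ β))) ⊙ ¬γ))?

¬δ = 1 − 0.443 = 0.557
¬δ ∨ γ = max(0.557, 0.117) = 0.557
(¬δ ∨ γ) ⊙ γ = max(0, 0.557 + 0.117 − 1) = max(0, -0.326) = 0.000
γ ∨ β = max(0.117, 0.489) = 0.489
β ∨ (γ ∨ β) = max(0.489, 0.489) = 0.489
γ ∨ (β ∨ (γ ∨ β)) = max(0.117, 0.489) = 0.489
¬γ = 1 − 0.117 = 0.883
(γ ∨ (β ∨ (γ ∨ β))) ⊙ ¬γ = max(0, 0.489 + 0.883 − 1) = max(0, 0.372) = 0.372
δ ⊙ ((γ ∨ (β ∨ (γ ∨ β))) ⊙ ¬γ) = max(0, 0.443 + 0.372 − 1) = max(0, -0.185) = 0.000
¬(δ ⊙ ((γ ∨ (β ∨ (γ ∨ β))) ⊙ ¬γ)) = 1 − 0.000 = 1.000
¬¬(δ ⊙ ((γ ∨ (β ∨ (γ ∨ β))) ⊙ ¬γ)) = 1 − 1.000 = 0.000
((¬δ ∨ γ) ⊙ γ) ∨ ¬¬(δ ⊙ ((γ ∨ (β ∨ (γ ∨ β))) ⊙ ¬γ)) = max(0.000, 0.000) = 0.000

0.000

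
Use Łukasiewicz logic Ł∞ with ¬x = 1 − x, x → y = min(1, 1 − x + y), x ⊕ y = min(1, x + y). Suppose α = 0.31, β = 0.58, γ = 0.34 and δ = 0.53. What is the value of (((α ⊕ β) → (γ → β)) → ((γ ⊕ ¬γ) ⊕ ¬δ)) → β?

α ⊕ β = min(1, 0.31 + 0.58) = min(1, 0.89) = 0.89
γ → β = min(1, 1 − 0.34 + 0.58) = min(1, 1.24) = 1.00
(α ⊕ β) → (γ → β) = min(1, 1 − 0.89 + 1.00) = min(1, 1.11) = 1.00
¬γ = 1 − 0.34 = 0.66
γ ⊕ ¬γ = min(1, 0.34 + 0.66) = min(1, 1.00) = 1.00
¬δ = 1 − 0.53 = 0.47
(γ ⊕ ¬γ) ⊕ ¬δ = min(1, 1.00 + 0.47) = min(1, 1.47) = 1.00
((α ⊕ β) → (γ → β)) → ((γ ⊕ ¬γ) ⊕ ¬δ) = min(1, 1 − 1.00 + 1.00) = min(1, 1.00) = 1.00
(((α ⊕ β) → (γ → β)) → ((γ ⊕ ¬γ) ⊕ ¬δ)) → β = min(1, 1 − 1.00 + 0.58) = min(1, 0.58) = 0.58

0.58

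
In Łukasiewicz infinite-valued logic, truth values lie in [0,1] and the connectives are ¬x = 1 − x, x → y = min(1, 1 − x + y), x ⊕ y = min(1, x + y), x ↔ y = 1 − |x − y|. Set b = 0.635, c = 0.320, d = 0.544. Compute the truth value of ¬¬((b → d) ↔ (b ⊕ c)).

0.954

b → d = min(1, 1 − 0.635 + 0.544) = min(1, 0.909) = 0.909
b ⊕ c = min(1, 0.635 + 0.320) = min(1, 0.955) = 0.955
(b → d) ↔ (b ⊕ c) = 1 − |0.909 − 0.955| = 1 − 0.046 = 0.954
¬((b → d) ↔ (b ⊕ c)) = 1 − 0.954 = 0.046
¬¬((b → d) ↔ (b ⊕ c)) = 1 − 0.046 = 0.954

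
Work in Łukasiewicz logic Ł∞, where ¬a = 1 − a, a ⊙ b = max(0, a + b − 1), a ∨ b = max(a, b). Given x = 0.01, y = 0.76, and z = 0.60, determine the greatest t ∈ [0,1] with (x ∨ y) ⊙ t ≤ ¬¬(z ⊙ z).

x ∨ y = max(0.01, 0.76) = 0.76
So the left factor is x ∨ y = 0.76.
z ⊙ z = max(0, 0.60 + 0.60 − 1) = max(0, 0.20) = 0.20
¬(z ⊙ z) = 1 − 0.20 = 0.80
¬¬(z ⊙ z) = 1 − 0.80 = 0.20
So the right-hand bound is ¬¬(z ⊙ z) = 0.20.
The residuum of the Łukasiewicz t-norm gives the supremum: min(1, 1 − 0.76 + 0.20).
1 − 0.76 + 0.20 = 0.44, so t = min(1, 0.44) = 0.44.
Check: 0.76 ⊙ 0.44 = max(0, 0.20) = 0.20 ≤ 0.20.

0.44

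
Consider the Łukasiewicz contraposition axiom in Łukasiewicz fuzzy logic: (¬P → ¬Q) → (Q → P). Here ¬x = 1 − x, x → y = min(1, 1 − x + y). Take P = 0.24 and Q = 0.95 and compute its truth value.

¬P = 1 − 0.24 = 0.76
¬Q = 1 − 0.95 = 0.05
¬P → ¬Q = min(1, 1 − 0.76 + 0.05) = min(1, 0.29) = 0.29
Q → P = min(1, 1 − 0.95 + 0.24) = min(1, 0.29) = 0.29
(¬P → ¬Q) → (Q → P) = min(1, 1 − 0.29 + 0.29) = min(1, 1.00) = 1.00
(As expected: an axiom of Ł∞, always 1.)

1.00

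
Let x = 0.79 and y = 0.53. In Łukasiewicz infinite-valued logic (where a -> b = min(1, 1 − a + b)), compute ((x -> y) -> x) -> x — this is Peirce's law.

0.79

x -> y = min(1, 1 − 0.79 + 0.53) = min(1, 0.74) = 0.74
(x -> y) -> x = min(1, 1 − 0.74 + 0.79) = min(1, 1.05) = 1.00
((x -> y) -> x) -> x = min(1, 1 − 1.00 + 0.79) = min(1, 0.79) = 0.79
(The value 0.79 < 1 shows this instance is not satisfied; not a Ł∞-tautology in general.)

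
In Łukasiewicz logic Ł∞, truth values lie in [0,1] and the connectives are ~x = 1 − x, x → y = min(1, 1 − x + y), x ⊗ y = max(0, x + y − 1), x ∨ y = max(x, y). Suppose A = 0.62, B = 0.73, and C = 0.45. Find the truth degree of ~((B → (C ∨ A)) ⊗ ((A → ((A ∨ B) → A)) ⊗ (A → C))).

0.28

C ∨ A = max(0.45, 0.62) = 0.62
B → (C ∨ A) = min(1, 1 − 0.73 + 0.62) = min(1, 0.89) = 0.89
A ∨ B = max(0.62, 0.73) = 0.73
(A ∨ B) → A = min(1, 1 − 0.73 + 0.62) = min(1, 0.89) = 0.89
A → ((A ∨ B) → A) = min(1, 1 − 0.62 + 0.89) = min(1, 1.27) = 1.00
A → C = min(1, 1 − 0.62 + 0.45) = min(1, 0.83) = 0.83
(A → ((A ∨ B) → A)) ⊗ (A → C) = max(0, 1.00 + 0.83 − 1) = max(0, 0.83) = 0.83
(B → (C ∨ A)) ⊗ ((A → ((A ∨ B) → A)) ⊗ (A → C)) = max(0, 0.89 + 0.83 − 1) = max(0, 0.72) = 0.72
~((B → (C ∨ A)) ⊗ ((A → ((A ∨ B) → A)) ⊗ (A → C))) = 1 − 0.72 = 0.28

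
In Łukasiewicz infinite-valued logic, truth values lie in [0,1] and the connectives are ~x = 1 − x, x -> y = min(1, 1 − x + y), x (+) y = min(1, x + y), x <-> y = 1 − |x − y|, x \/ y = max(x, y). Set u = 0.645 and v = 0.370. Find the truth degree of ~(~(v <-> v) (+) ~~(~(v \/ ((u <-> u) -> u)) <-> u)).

v <-> v = 1 − |0.370 − 0.370| = 1 − 0.000 = 1.000
~(v <-> v) = 1 − 1.000 = 0.000
u <-> u = 1 − |0.645 − 0.645| = 1 − 0.000 = 1.000
(u <-> u) -> u = min(1, 1 − 1.000 + 0.645) = min(1, 0.645) = 0.645
v \/ ((u <-> u) -> u) = max(0.370, 0.645) = 0.645
~(v \/ ((u <-> u) -> u)) = 1 − 0.645 = 0.355
~(v \/ ((u <-> u) -> u)) <-> u = 1 − |0.355 − 0.645| = 1 − 0.290 = 0.710
~(~(v \/ ((u <-> u) -> u)) <-> u) = 1 − 0.710 = 0.290
~~(~(v \/ ((u <-> u) -> u)) <-> u) = 1 − 0.290 = 0.710
~(v <-> v) (+) ~~(~(v \/ ((u <-> u) -> u)) <-> u) = min(1, 0.000 + 0.710) = min(1, 0.710) = 0.710
~(~(v <-> v) (+) ~~(~(v \/ ((u <-> u) -> u)) <-> u)) = 1 − 0.710 = 0.290

0.290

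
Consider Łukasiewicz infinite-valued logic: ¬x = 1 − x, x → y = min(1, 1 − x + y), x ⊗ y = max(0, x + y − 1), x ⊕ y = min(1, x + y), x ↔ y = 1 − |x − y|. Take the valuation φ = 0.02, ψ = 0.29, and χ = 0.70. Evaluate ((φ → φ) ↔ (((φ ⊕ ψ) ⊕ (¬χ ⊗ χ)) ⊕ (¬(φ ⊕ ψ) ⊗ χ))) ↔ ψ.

φ → φ = min(1, 1 − 0.02 + 0.02) = min(1, 1.00) = 1.00
φ ⊕ ψ = min(1, 0.02 + 0.29) = min(1, 0.31) = 0.31
¬χ = 1 − 0.70 = 0.30
¬χ ⊗ χ = max(0, 0.30 + 0.70 − 1) = max(0, 0.00) = 0.00
(φ ⊕ ψ) ⊕ (¬χ ⊗ χ) = min(1, 0.31 + 0.00) = min(1, 0.31) = 0.31
¬(φ ⊕ ψ) = 1 − 0.31 = 0.69
¬(φ ⊕ ψ) ⊗ χ = max(0, 0.69 + 0.70 − 1) = max(0, 0.39) = 0.39
((φ ⊕ ψ) ⊕ (¬χ ⊗ χ)) ⊕ (¬(φ ⊕ ψ) ⊗ χ) = min(1, 0.31 + 0.39) = min(1, 0.70) = 0.70
(φ → φ) ↔ (((φ ⊕ ψ) ⊕ (¬χ ⊗ χ)) ⊕ (¬(φ ⊕ ψ) ⊗ χ)) = 1 − |1.00 − 0.70| = 1 − 0.30 = 0.70
((φ → φ) ↔ (((φ ⊕ ψ) ⊕ (¬χ ⊗ χ)) ⊕ (¬(φ ⊕ ψ) ⊗ χ))) ↔ ψ = 1 − |0.70 − 0.29| = 1 − 0.41 = 0.59

0.59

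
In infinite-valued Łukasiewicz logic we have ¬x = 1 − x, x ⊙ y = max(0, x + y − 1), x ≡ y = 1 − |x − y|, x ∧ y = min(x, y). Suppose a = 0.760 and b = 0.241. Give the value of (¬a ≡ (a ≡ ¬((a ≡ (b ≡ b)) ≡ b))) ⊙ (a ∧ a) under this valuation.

¬a = 1 − 0.760 = 0.240
b ≡ b = 1 − |0.241 − 0.241| = 1 − 0.000 = 1.000
a ≡ (b ≡ b) = 1 − |0.760 − 1.000| = 1 − 0.240 = 0.760
(a ≡ (b ≡ b)) ≡ b = 1 − |0.760 − 0.241| = 1 − 0.519 = 0.481
¬((a ≡ (b ≡ b)) ≡ b) = 1 − 0.481 = 0.519
a ≡ ¬((a ≡ (b ≡ b)) ≡ b) = 1 − |0.760 − 0.519| = 1 − 0.241 = 0.759
¬a ≡ (a ≡ ¬((a ≡ (b ≡ b)) ≡ b)) = 1 − |0.240 − 0.759| = 1 − 0.519 = 0.481
a ∧ a = min(0.760, 0.760) = 0.760
(¬a ≡ (a ≡ ¬((a ≡ (b ≡ b)) ≡ b))) ⊙ (a ∧ a) = max(0, 0.481 + 0.760 − 1) = max(0, 0.241) = 0.241

0.241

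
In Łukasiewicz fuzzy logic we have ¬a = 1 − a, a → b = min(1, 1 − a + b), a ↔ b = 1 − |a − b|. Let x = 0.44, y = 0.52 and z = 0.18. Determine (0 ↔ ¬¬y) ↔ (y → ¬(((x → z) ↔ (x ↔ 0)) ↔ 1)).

0.82

¬y = 1 − 0.52 = 0.48
¬¬y = 1 − 0.48 = 0.52
0 ↔ ¬¬y = 1 − |0.00 − 0.52| = 1 − 0.52 = 0.48
x → z = min(1, 1 − 0.44 + 0.18) = min(1, 0.74) = 0.74
x ↔ 0 = 1 − |0.44 − 0.00| = 1 − 0.44 = 0.56
(x → z) ↔ (x ↔ 0) = 1 − |0.74 − 0.56| = 1 − 0.18 = 0.82
((x → z) ↔ (x ↔ 0)) ↔ 1 = 1 − |0.82 − 1.00| = 1 − 0.18 = 0.82
¬(((x → z) ↔ (x ↔ 0)) ↔ 1) = 1 − 0.82 = 0.18
y → ¬(((x → z) ↔ (x ↔ 0)) ↔ 1) = min(1, 1 − 0.52 + 0.18) = min(1, 0.66) = 0.66
(0 ↔ ¬¬y) ↔ (y → ¬(((x → z) ↔ (x ↔ 0)) ↔ 1)) = 1 − |0.48 − 0.66| = 1 − 0.18 = 0.82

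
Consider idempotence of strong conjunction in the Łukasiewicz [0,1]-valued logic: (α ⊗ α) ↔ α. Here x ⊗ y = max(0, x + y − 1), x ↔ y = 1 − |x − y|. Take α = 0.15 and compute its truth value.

0.85

α ⊗ α = max(0, 0.15 + 0.15 − 1) = max(0, -0.70) = 0.00
(α ⊗ α) ↔ α = 1 − |0.00 − 0.15| = 1 − 0.15 = 0.85
(The value 0.85 < 1 shows this instance is not satisfied; fails in Ł∞ since a ⊗ a = max(0, 2a−1) ≠ a in general.)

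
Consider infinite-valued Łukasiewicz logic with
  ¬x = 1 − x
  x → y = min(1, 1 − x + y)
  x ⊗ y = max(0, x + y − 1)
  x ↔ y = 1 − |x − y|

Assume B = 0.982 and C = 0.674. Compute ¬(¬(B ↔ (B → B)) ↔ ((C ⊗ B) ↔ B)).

B → B = min(1, 1 − 0.982 + 0.982) = min(1, 1.000) = 1.000
B ↔ (B → B) = 1 − |0.982 − 1.000| = 1 − 0.018 = 0.982
¬(B ↔ (B → B)) = 1 − 0.982 = 0.018
C ⊗ B = max(0, 0.674 + 0.982 − 1) = max(0, 0.656) = 0.656
(C ⊗ B) ↔ B = 1 − |0.656 − 0.982| = 1 − 0.326 = 0.674
¬(B ↔ (B → B)) ↔ ((C ⊗ B) ↔ B) = 1 − |0.018 − 0.674| = 1 − 0.656 = 0.344
¬(¬(B ↔ (B → B)) ↔ ((C ⊗ B) ↔ B)) = 1 − 0.344 = 0.656

0.656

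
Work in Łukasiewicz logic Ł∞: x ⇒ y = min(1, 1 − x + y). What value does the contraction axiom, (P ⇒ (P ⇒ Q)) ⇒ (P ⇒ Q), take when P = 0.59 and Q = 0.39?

P ⇒ Q = min(1, 1 − 0.59 + 0.39) = min(1, 0.80) = 0.80
P ⇒ (P ⇒ Q) = min(1, 1 − 0.59 + 0.80) = min(1, 1.21) = 1.00
(P ⇒ (P ⇒ Q)) ⇒ (P ⇒ Q) = min(1, 1 − 1.00 + 0.80) = min(1, 0.80) = 0.80
(The value 0.80 < 1 shows this instance is not satisfied; fails in Ł∞ (the t-norm is not idempotent).)

0.80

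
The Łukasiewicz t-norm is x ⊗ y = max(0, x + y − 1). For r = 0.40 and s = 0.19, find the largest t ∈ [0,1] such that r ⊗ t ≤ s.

0.79

The residuum of the Łukasiewicz t-norm gives the supremum: min(1, 1 − 0.40 + 0.19).
1 − 0.40 + 0.19 = 0.79, so t = min(1, 0.79) = 0.79.
Check: 0.40 ⊗ 0.79 = max(0, 0.19) = 0.19 ≤ 0.19.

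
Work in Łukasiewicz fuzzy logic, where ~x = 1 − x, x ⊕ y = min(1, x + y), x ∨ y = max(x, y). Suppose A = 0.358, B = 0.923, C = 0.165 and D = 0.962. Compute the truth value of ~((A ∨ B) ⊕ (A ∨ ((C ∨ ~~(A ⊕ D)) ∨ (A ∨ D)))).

0.000

A ∨ B = max(0.358, 0.923) = 0.923
A ⊕ D = min(1, 0.358 + 0.962) = min(1, 1.320) = 1.000
~(A ⊕ D) = 1 − 1.000 = 0.000
~~(A ⊕ D) = 1 − 0.000 = 1.000
C ∨ ~~(A ⊕ D) = max(0.165, 1.000) = 1.000
A ∨ D = max(0.358, 0.962) = 0.962
(C ∨ ~~(A ⊕ D)) ∨ (A ∨ D) = max(1.000, 0.962) = 1.000
A ∨ ((C ∨ ~~(A ⊕ D)) ∨ (A ∨ D)) = max(0.358, 1.000) = 1.000
(A ∨ B) ⊕ (A ∨ ((C ∨ ~~(A ⊕ D)) ∨ (A ∨ D))) = min(1, 0.923 + 1.000) = min(1, 1.923) = 1.000
~((A ∨ B) ⊕ (A ∨ ((C ∨ ~~(A ⊕ D)) ∨ (A ∨ D)))) = 1 − 1.000 = 0.000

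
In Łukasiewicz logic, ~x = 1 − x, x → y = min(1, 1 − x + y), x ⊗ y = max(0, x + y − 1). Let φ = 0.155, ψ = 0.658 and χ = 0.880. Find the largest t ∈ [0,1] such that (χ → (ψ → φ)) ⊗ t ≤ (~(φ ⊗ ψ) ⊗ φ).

ψ → φ = min(1, 1 − 0.658 + 0.155) = min(1, 0.497) = 0.497
χ → (ψ → φ) = min(1, 1 − 0.880 + 0.497) = min(1, 0.617) = 0.617
So the left factor is χ → (ψ → φ) = 0.617.
φ ⊗ ψ = max(0, 0.155 + 0.658 − 1) = max(0, -0.187) = 0.000
~(φ ⊗ ψ) = 1 − 0.000 = 1.000
~(φ ⊗ ψ) ⊗ φ = max(0, 1.000 + 0.155 − 1) = max(0, 0.155) = 0.155
So the right-hand bound is ~(φ ⊗ ψ) ⊗ φ = 0.155.
The residuum of the Łukasiewicz t-norm gives the supremum: min(1, 1 − 0.617 + 0.155).
1 − 0.617 + 0.155 = 0.538, so t = min(1, 0.538) = 0.538.
Check: 0.617 ⊗ 0.538 = max(0, 0.155) = 0.155 ≤ 0.155.

0.538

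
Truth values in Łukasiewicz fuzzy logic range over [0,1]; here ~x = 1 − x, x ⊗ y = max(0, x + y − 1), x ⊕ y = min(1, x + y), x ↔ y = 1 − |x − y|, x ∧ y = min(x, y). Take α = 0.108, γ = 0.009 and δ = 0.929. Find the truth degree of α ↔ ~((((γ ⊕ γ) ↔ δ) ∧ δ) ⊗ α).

γ ⊕ γ = min(1, 0.009 + 0.009) = min(1, 0.018) = 0.018
(γ ⊕ γ) ↔ δ = 1 − |0.018 − 0.929| = 1 − 0.911 = 0.089
((γ ⊕ γ) ↔ δ) ∧ δ = min(0.089, 0.929) = 0.089
(((γ ⊕ γ) ↔ δ) ∧ δ) ⊗ α = max(0, 0.089 + 0.108 − 1) = max(0, -0.803) = 0.000
~((((γ ⊕ γ) ↔ δ) ∧ δ) ⊗ α) = 1 − 0.000 = 1.000
α ↔ ~((((γ ⊕ γ) ↔ δ) ∧ δ) ⊗ α) = 1 − |0.108 − 1.000| = 1 − 0.892 = 0.108

0.108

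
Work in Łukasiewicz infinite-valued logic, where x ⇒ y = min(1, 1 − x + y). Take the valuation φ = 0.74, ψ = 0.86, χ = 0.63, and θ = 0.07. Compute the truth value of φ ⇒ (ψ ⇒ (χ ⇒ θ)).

χ ⇒ θ = min(1, 1 − 0.63 + 0.07) = min(1, 0.44) = 0.44
ψ ⇒ (χ ⇒ θ) = min(1, 1 − 0.86 + 0.44) = min(1, 0.58) = 0.58
φ ⇒ (ψ ⇒ (χ ⇒ θ)) = min(1, 1 − 0.74 + 0.58) = min(1, 0.84) = 0.84

0.84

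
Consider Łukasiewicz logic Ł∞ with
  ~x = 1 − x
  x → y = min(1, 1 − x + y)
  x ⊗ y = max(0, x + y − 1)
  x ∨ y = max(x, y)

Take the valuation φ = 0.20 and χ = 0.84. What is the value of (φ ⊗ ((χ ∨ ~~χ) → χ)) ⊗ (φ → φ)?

~χ = 1 − 0.84 = 0.16
~~χ = 1 − 0.16 = 0.84
χ ∨ ~~χ = max(0.84, 0.84) = 0.84
(χ ∨ ~~χ) → χ = min(1, 1 − 0.84 + 0.84) = min(1, 1.00) = 1.00
φ ⊗ ((χ ∨ ~~χ) → χ) = max(0, 0.20 + 1.00 − 1) = max(0, 0.20) = 0.20
φ → φ = min(1, 1 − 0.20 + 0.20) = min(1, 1.00) = 1.00
(φ ⊗ ((χ ∨ ~~χ) → χ)) ⊗ (φ → φ) = max(0, 0.20 + 1.00 − 1) = max(0, 0.20) = 0.20

0.20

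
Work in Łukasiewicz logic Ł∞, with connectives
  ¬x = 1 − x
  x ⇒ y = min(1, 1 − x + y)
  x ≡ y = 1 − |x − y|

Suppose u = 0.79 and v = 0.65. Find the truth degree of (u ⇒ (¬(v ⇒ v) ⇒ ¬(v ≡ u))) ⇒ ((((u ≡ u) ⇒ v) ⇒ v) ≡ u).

0.79

v ⇒ v = min(1, 1 − 0.65 + 0.65) = min(1, 1.00) = 1.00
¬(v ⇒ v) = 1 − 1.00 = 0.00
v ≡ u = 1 − |0.65 − 0.79| = 1 − 0.14 = 0.86
¬(v ≡ u) = 1 − 0.86 = 0.14
¬(v ⇒ v) ⇒ ¬(v ≡ u) = min(1, 1 − 0.00 + 0.14) = min(1, 1.14) = 1.00
u ⇒ (¬(v ⇒ v) ⇒ ¬(v ≡ u)) = min(1, 1 − 0.79 + 1.00) = min(1, 1.21) = 1.00
u ≡ u = 1 − |0.79 − 0.79| = 1 − 0.00 = 1.00
(u ≡ u) ⇒ v = min(1, 1 − 1.00 + 0.65) = min(1, 0.65) = 0.65
((u ≡ u) ⇒ v) ⇒ v = min(1, 1 − 0.65 + 0.65) = min(1, 1.00) = 1.00
(((u ≡ u) ⇒ v) ⇒ v) ≡ u = 1 − |1.00 − 0.79| = 1 − 0.21 = 0.79
(u ⇒ (¬(v ⇒ v) ⇒ ¬(v ≡ u))) ⇒ ((((u ≡ u) ⇒ v) ⇒ v) ≡ u) = min(1, 1 − 1.00 + 0.79) = min(1, 0.79) = 0.79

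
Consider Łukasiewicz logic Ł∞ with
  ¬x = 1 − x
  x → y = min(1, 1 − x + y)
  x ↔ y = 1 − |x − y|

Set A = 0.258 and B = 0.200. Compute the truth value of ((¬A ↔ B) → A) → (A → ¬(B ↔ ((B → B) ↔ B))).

0.942

¬A = 1 − 0.258 = 0.742
¬A ↔ B = 1 − |0.742 − 0.200| = 1 − 0.542 = 0.458
(¬A ↔ B) → A = min(1, 1 − 0.458 + 0.258) = min(1, 0.800) = 0.800
B → B = min(1, 1 − 0.200 + 0.200) = min(1, 1.000) = 1.000
(B → B) ↔ B = 1 − |1.000 − 0.200| = 1 − 0.800 = 0.200
B ↔ ((B → B) ↔ B) = 1 − |0.200 − 0.200| = 1 − 0.000 = 1.000
¬(B ↔ ((B → B) ↔ B)) = 1 − 1.000 = 0.000
A → ¬(B ↔ ((B → B) ↔ B)) = min(1, 1 − 0.258 + 0.000) = min(1, 0.742) = 0.742
((¬A ↔ B) → A) → (A → ¬(B ↔ ((B → B) ↔ B))) = min(1, 1 − 0.800 + 0.742) = min(1, 0.942) = 0.942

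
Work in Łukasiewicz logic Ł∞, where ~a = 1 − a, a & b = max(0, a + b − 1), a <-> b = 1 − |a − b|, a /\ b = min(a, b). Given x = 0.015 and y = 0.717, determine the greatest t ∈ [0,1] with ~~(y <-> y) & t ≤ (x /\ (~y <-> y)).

y <-> y = 1 − |0.717 − 0.717| = 1 − 0.000 = 1.000
~(y <-> y) = 1 − 1.000 = 0.000
~~(y <-> y) = 1 − 0.000 = 1.000
So the left factor is ~~(y <-> y) = 1.000.
~y = 1 − 0.717 = 0.283
~y <-> y = 1 − |0.283 − 0.717| = 1 − 0.434 = 0.566
x /\ (~y <-> y) = min(0.015, 0.566) = 0.015
So the right-hand bound is x /\ (~y <-> y) = 0.015.
The residuum of the Łukasiewicz t-norm gives the supremum: min(1, 1 − 1.000 + 0.015).
1 − 1.000 + 0.015 = 0.015, so t = min(1, 0.015) = 0.015.
Check: 1.000 & 0.015 = max(0, 0.015) = 0.015 ≤ 0.015.

0.015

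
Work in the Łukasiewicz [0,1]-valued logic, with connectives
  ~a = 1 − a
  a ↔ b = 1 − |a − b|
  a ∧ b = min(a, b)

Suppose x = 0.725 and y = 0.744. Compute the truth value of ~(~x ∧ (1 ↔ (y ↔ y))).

~x = 1 − 0.725 = 0.275
y ↔ y = 1 − |0.744 − 0.744| = 1 − 0.000 = 1.000
1 ↔ (y ↔ y) = 1 − |1.000 − 1.000| = 1 − 0.000 = 1.000
~x ∧ (1 ↔ (y ↔ y)) = min(0.275, 1.000) = 0.275
~(~x ∧ (1 ↔ (y ↔ y))) = 1 − 0.275 = 0.725

0.725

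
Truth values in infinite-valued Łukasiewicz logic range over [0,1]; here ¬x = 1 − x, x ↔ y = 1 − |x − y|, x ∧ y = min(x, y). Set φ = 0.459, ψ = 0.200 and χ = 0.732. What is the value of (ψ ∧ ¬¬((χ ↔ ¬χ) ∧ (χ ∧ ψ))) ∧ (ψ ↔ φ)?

¬χ = 1 − 0.732 = 0.268
χ ↔ ¬χ = 1 − |0.732 − 0.268| = 1 − 0.464 = 0.536
χ ∧ ψ = min(0.732, 0.200) = 0.200
(χ ↔ ¬χ) ∧ (χ ∧ ψ) = min(0.536, 0.200) = 0.200
¬((χ ↔ ¬χ) ∧ (χ ∧ ψ)) = 1 − 0.200 = 0.800
¬¬((χ ↔ ¬χ) ∧ (χ ∧ ψ)) = 1 − 0.800 = 0.200
ψ ∧ ¬¬((χ ↔ ¬χ) ∧ (χ ∧ ψ)) = min(0.200, 0.200) = 0.200
ψ ↔ φ = 1 − |0.200 − 0.459| = 1 − 0.259 = 0.741
(ψ ∧ ¬¬((χ ↔ ¬χ) ∧ (χ ∧ ψ))) ∧ (ψ ↔ φ) = min(0.200, 0.741) = 0.200

0.200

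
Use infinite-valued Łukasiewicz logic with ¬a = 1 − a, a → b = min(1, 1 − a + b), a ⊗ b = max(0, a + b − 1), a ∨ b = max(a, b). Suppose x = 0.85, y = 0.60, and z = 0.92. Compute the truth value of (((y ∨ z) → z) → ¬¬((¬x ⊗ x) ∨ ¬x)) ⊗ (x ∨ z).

0.07

y ∨ z = max(0.60, 0.92) = 0.92
(y ∨ z) → z = min(1, 1 − 0.92 + 0.92) = min(1, 1.00) = 1.00
¬x = 1 − 0.85 = 0.15
¬x ⊗ x = max(0, 0.15 + 0.85 − 1) = max(0, 0.00) = 0.00
(¬x ⊗ x) ∨ ¬x = max(0.00, 0.15) = 0.15
¬((¬x ⊗ x) ∨ ¬x) = 1 − 0.15 = 0.85
¬¬((¬x ⊗ x) ∨ ¬x) = 1 − 0.85 = 0.15
((y ∨ z) → z) → ¬¬((¬x ⊗ x) ∨ ¬x) = min(1, 1 − 1.00 + 0.15) = min(1, 0.15) = 0.15
x ∨ z = max(0.85, 0.92) = 0.92
(((y ∨ z) → z) → ¬¬((¬x ⊗ x) ∨ ¬x)) ⊗ (x ∨ z) = max(0, 0.15 + 0.92 − 1) = max(0, 0.07) = 0.07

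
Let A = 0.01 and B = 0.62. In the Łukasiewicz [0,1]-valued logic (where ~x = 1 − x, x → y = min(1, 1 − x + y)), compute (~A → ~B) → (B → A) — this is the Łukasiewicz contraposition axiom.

1.00

~A = 1 − 0.01 = 0.99
~B = 1 − 0.62 = 0.38
~A → ~B = min(1, 1 − 0.99 + 0.38) = min(1, 0.39) = 0.39
B → A = min(1, 1 − 0.62 + 0.01) = min(1, 0.39) = 0.39
(~A → ~B) → (B → A) = min(1, 1 − 0.39 + 0.39) = min(1, 1.00) = 1.00
(As expected: an axiom of Ł∞, always 1.)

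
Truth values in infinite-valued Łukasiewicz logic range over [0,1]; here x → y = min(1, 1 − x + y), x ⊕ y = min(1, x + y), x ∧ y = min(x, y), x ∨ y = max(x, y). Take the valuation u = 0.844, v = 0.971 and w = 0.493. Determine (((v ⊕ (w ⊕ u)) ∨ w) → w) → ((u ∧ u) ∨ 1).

1.000

w ⊕ u = min(1, 0.493 + 0.844) = min(1, 1.337) = 1.000
v ⊕ (w ⊕ u) = min(1, 0.971 + 1.000) = min(1, 1.971) = 1.000
(v ⊕ (w ⊕ u)) ∨ w = max(1.000, 0.493) = 1.000
((v ⊕ (w ⊕ u)) ∨ w) → w = min(1, 1 − 1.000 + 0.493) = min(1, 0.493) = 0.493
u ∧ u = min(0.844, 0.844) = 0.844
(u ∧ u) ∨ 1 = max(0.844, 1.000) = 1.000
(((v ⊕ (w ⊕ u)) ∨ w) → w) → ((u ∧ u) ∨ 1) = min(1, 1 − 0.493 + 1.000) = min(1, 1.507) = 1.000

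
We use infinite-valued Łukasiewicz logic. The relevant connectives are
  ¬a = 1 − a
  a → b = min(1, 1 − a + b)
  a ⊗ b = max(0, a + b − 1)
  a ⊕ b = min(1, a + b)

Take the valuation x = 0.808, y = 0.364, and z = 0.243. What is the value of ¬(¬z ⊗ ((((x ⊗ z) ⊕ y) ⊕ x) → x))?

¬z = 1 − 0.243 = 0.757
x ⊗ z = max(0, 0.808 + 0.243 − 1) = max(0, 0.051) = 0.051
(x ⊗ z) ⊕ y = min(1, 0.051 + 0.364) = min(1, 0.415) = 0.415
((x ⊗ z) ⊕ y) ⊕ x = min(1, 0.415 + 0.808) = min(1, 1.223) = 1.000
(((x ⊗ z) ⊕ y) ⊕ x) → x = min(1, 1 − 1.000 + 0.808) = min(1, 0.808) = 0.808
¬z ⊗ ((((x ⊗ z) ⊕ y) ⊕ x) → x) = max(0, 0.757 + 0.808 − 1) = max(0, 0.565) = 0.565
¬(¬z ⊗ ((((x ⊗ z) ⊕ y) ⊕ x) → x)) = 1 − 0.565 = 0.435

0.435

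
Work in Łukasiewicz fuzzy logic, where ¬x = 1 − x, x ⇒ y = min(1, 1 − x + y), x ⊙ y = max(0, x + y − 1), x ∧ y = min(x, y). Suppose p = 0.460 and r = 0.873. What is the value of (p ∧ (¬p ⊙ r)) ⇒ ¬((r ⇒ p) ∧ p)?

¬p = 1 − 0.460 = 0.540
¬p ⊙ r = max(0, 0.540 + 0.873 − 1) = max(0, 0.413) = 0.413
p ∧ (¬p ⊙ r) = min(0.460, 0.413) = 0.413
r ⇒ p = min(1, 1 − 0.873 + 0.460) = min(1, 0.587) = 0.587
(r ⇒ p) ∧ p = min(0.587, 0.460) = 0.460
¬((r ⇒ p) ∧ p) = 1 − 0.460 = 0.540
(p ∧ (¬p ⊙ r)) ⇒ ¬((r ⇒ p) ∧ p) = min(1, 1 − 0.413 + 0.540) = min(1, 1.127) = 1.000

1.000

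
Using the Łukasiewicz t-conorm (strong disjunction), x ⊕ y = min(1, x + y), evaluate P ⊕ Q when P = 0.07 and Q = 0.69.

0.76

P ⊕ Q = min(1, 0.07 + 0.69) = min(1, 0.76) = 0.76
For comparison, the Gödel t-conorm max(x, y) would give 0.69.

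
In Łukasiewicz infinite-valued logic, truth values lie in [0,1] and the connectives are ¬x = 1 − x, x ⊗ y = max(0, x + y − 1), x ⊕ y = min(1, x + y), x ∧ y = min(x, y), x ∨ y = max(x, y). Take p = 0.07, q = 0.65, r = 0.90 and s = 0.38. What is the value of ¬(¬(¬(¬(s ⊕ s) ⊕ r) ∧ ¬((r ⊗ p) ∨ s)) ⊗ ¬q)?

s ⊕ s = min(1, 0.38 + 0.38) = min(1, 0.76) = 0.76
¬(s ⊕ s) = 1 − 0.76 = 0.24
¬(s ⊕ s) ⊕ r = min(1, 0.24 + 0.90) = min(1, 1.14) = 1.00
¬(¬(s ⊕ s) ⊕ r) = 1 − 1.00 = 0.00
r ⊗ p = max(0, 0.90 + 0.07 − 1) = max(0, -0.03) = 0.00
(r ⊗ p) ∨ s = max(0.00, 0.38) = 0.38
¬((r ⊗ p) ∨ s) = 1 − 0.38 = 0.62
¬(¬(s ⊕ s) ⊕ r) ∧ ¬((r ⊗ p) ∨ s) = min(0.00, 0.62) = 0.00
¬(¬(¬(s ⊕ s) ⊕ r) ∧ ¬((r ⊗ p) ∨ s)) = 1 − 0.00 = 1.00
¬q = 1 − 0.65 = 0.35
¬(¬(¬(s ⊕ s) ⊕ r) ∧ ¬((r ⊗ p) ∨ s)) ⊗ ¬q = max(0, 1.00 + 0.35 − 1) = max(0, 0.35) = 0.35
¬(¬(¬(¬(s ⊕ s) ⊕ r) ∧ ¬((r ⊗ p) ∨ s)) ⊗ ¬q) = 1 − 0.35 = 0.65

0.65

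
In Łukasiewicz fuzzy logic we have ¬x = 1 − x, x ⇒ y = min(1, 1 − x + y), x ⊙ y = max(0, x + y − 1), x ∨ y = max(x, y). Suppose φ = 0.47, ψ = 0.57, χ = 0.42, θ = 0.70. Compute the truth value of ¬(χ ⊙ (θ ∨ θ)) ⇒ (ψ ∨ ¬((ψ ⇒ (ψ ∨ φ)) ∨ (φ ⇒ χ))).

θ ∨ θ = max(0.70, 0.70) = 0.70
χ ⊙ (θ ∨ θ) = max(0, 0.42 + 0.70 − 1) = max(0, 0.12) = 0.12
¬(χ ⊙ (θ ∨ θ)) = 1 − 0.12 = 0.88
ψ ∨ φ = max(0.57, 0.47) = 0.57
ψ ⇒ (ψ ∨ φ) = min(1, 1 − 0.57 + 0.57) = min(1, 1.00) = 1.00
φ ⇒ χ = min(1, 1 − 0.47 + 0.42) = min(1, 0.95) = 0.95
(ψ ⇒ (ψ ∨ φ)) ∨ (φ ⇒ χ) = max(1.00, 0.95) = 1.00
¬((ψ ⇒ (ψ ∨ φ)) ∨ (φ ⇒ χ)) = 1 − 1.00 = 0.00
ψ ∨ ¬((ψ ⇒ (ψ ∨ φ)) ∨ (φ ⇒ χ)) = max(0.57, 0.00) = 0.57
¬(χ ⊙ (θ ∨ θ)) ⇒ (ψ ∨ ¬((ψ ⇒ (ψ ∨ φ)) ∨ (φ ⇒ χ))) = min(1, 1 − 0.88 + 0.57) = min(1, 0.69) = 0.69

0.69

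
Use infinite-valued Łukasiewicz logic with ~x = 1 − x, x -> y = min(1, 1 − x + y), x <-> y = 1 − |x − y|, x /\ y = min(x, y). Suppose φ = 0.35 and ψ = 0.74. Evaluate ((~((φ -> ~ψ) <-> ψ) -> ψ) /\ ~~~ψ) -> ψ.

1.00

~ψ = 1 − 0.74 = 0.26
φ -> ~ψ = min(1, 1 − 0.35 + 0.26) = min(1, 0.91) = 0.91
(φ -> ~ψ) <-> ψ = 1 − |0.91 − 0.74| = 1 − 0.17 = 0.83
~((φ -> ~ψ) <-> ψ) = 1 − 0.83 = 0.17
~((φ -> ~ψ) <-> ψ) -> ψ = min(1, 1 − 0.17 + 0.74) = min(1, 1.57) = 1.00
~~ψ = 1 − 0.26 = 0.74
~~~ψ = 1 − 0.74 = 0.26
(~((φ -> ~ψ) <-> ψ) -> ψ) /\ ~~~ψ = min(1.00, 0.26) = 0.26
((~((φ -> ~ψ) <-> ψ) -> ψ) /\ ~~~ψ) -> ψ = min(1, 1 − 0.26 + 0.74) = min(1, 1.48) = 1.00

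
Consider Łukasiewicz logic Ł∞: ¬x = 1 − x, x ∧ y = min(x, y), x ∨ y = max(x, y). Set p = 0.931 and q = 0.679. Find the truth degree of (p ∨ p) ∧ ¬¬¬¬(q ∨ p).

p ∨ p = max(0.931, 0.931) = 0.931
q ∨ p = max(0.679, 0.931) = 0.931
¬(q ∨ p) = 1 − 0.931 = 0.069
¬¬(q ∨ p) = 1 − 0.069 = 0.931
¬¬¬(q ∨ p) = 1 − 0.931 = 0.069
¬¬¬¬(q ∨ p) = 1 − 0.069 = 0.931
(p ∨ p) ∧ ¬¬¬¬(q ∨ p) = min(0.931, 0.931) = 0.931

0.931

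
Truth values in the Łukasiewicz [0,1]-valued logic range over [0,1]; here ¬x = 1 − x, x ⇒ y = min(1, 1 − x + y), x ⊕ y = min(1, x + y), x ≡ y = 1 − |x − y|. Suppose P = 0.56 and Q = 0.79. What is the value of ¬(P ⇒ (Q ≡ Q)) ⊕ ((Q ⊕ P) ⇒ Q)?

Q ≡ Q = 1 − |0.79 − 0.79| = 1 − 0.00 = 1.00
P ⇒ (Q ≡ Q) = min(1, 1 − 0.56 + 1.00) = min(1, 1.44) = 1.00
¬(P ⇒ (Q ≡ Q)) = 1 − 1.00 = 0.00
Q ⊕ P = min(1, 0.79 + 0.56) = min(1, 1.35) = 1.00
(Q ⊕ P) ⇒ Q = min(1, 1 − 1.00 + 0.79) = min(1, 0.79) = 0.79
¬(P ⇒ (Q ≡ Q)) ⊕ ((Q ⊕ P) ⇒ Q) = min(1, 0.00 + 0.79) = min(1, 0.79) = 0.79

0.79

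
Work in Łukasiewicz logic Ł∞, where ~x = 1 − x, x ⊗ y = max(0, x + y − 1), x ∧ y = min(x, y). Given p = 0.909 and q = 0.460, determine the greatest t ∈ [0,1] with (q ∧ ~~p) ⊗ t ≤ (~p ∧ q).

~p = 1 − 0.909 = 0.091
~~p = 1 − 0.091 = 0.909
q ∧ ~~p = min(0.460, 0.909) = 0.460
So the left factor is q ∧ ~~p = 0.460.
~p ∧ q = min(0.091, 0.460) = 0.091
So the right-hand bound is ~p ∧ q = 0.091.
The residuum of the Łukasiewicz t-norm gives the supremum: min(1, 1 − 0.460 + 0.091).
1 − 0.460 + 0.091 = 0.631, so t = min(1, 0.631) = 0.631.
Check: 0.460 ⊗ 0.631 = max(0, 0.091) = 0.091 ≤ 0.091.

0.631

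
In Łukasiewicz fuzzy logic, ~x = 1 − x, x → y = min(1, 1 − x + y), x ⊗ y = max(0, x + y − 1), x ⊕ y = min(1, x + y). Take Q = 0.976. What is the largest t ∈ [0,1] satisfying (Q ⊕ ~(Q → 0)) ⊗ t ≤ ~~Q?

Q → 0 = min(1, 1 − 0.976 + 0.000) = min(1, 0.024) = 0.024
~(Q → 0) = 1 − 0.024 = 0.976
Q ⊕ ~(Q → 0) = min(1, 0.976 + 0.976) = min(1, 1.952) = 1.000
So the left factor is Q ⊕ ~(Q → 0) = 1.000.
~Q = 1 − 0.976 = 0.024
~~Q = 1 − 0.024 = 0.976
So the right-hand bound is ~~Q = 0.976.
The residuum of the Łukasiewicz t-norm gives the supremum: min(1, 1 − 1.000 + 0.976).
1 − 1.000 + 0.976 = 0.976, so t = min(1, 0.976) = 0.976.
Check: 1.000 ⊗ 0.976 = max(0, 0.976) = 0.976 ≤ 0.976.

0.976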